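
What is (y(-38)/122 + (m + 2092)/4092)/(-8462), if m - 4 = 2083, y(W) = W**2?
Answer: -1069781/704072248 ≈ -0.0015194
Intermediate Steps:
m = 2087 (m = 4 + 2083 = 2087)
(y(-38)/122 + (m + 2092)/4092)/(-8462) = ((-38)**2/122 + (2087 + 2092)/4092)/(-8462) = (1444*(1/122) + 4179*(1/4092))*(-1/8462) = (722/61 + 1393/1364)*(-1/8462) = (1069781/83204)*(-1/8462) = -1069781/704072248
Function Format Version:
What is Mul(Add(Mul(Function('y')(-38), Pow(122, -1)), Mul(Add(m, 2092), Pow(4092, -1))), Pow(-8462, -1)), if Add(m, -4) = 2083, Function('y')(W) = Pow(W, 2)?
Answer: Rational(-1069781, 704072248) ≈ -0.0015194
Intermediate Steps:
m = 2087 (m = Add(4, 2083) = 2087)
Mul(Add(Mul(Function('y')(-38), Pow(122, -1)), Mul(Add(m, 2092), Pow(4092, -1))), Pow(-8462, -1)) = Mul(Add(Mul(Pow(-38, 2), Pow(122, -1)), Mul(Add(2087, 2092), Pow(4092, -1))), Pow(-8462, -1)) = Mul(Add(Mul(1444, Rational(1, 122)), Mul(4179, Rational(1, 4092))), Rational(-1, 8462)) = Mul(Add(Rational(722, 61), Rational(1393, 1364)), Rational(-1, 8462)) = Mul(Rational(1069781, 83204), Rational(-1, 8462)) = Rational(-1069781, 704072248)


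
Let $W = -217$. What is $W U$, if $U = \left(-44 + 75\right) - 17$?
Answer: $-3038$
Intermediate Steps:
$U = 14$ ($U = 31 - 17 = 14$)
$W U = \left(-217\right) 14 = -3038$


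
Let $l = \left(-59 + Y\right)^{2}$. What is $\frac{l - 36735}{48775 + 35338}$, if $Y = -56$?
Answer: $- \frac{23510}{84113} \approx -0.2795$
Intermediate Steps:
$l = 13225$ ($l = \left(-59 - 56\right)^{2} = \left(-115\right)^{2} = 13225$)
$\frac{l - 36735}{48775 + 35338} = \frac{13225 - 36735}{48775 + 35338} = - \frac{23510}{84113}$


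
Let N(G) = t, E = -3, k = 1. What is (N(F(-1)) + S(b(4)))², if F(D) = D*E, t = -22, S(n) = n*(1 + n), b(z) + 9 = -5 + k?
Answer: 17956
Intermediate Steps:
b(z) = -13 (b(z) = -9 + (-5 + 1) = -9 - 4 = -13)
F(D) = -3*D (F(D) = D*(-3) = -3*D)
N(G) = -22
(N(F(-1)) + S(b(4)))² = (-22 - 13*(1 - 13))² = (-22 - 13*(-12))² = (-22 + 156)² = 134² = 17956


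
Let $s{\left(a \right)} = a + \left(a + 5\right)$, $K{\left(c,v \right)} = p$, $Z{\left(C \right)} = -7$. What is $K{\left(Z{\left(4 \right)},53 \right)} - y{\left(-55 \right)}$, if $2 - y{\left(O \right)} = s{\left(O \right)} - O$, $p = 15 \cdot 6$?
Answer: $38$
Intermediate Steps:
$p = 90$
$K{\left(c,v \right)} = 90$
$s{\left(a \right)} = 5 + 2 a$ ($s{\left(a \right)} = a + \left(5 + a\right) = 5 + 2 a$)
$y{\left(O \right)} = -3 - O$ ($y{\left(O \right)} = 2 - \left(\left(5 + 2 O\right) - O\right) = 2 - \left(5 + O\right) = -3 - O$)
$K{\left(Z{\left(4 \right)},53 \right)} - y{\left(-55 \right)} = 90 - \left(-3 - -55\right) = 90 - \left(-3 + 55\right) = 90 - 52 = 38$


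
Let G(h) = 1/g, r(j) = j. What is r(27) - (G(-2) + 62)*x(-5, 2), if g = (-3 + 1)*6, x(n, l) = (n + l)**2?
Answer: -2121/4 ≈ -530.25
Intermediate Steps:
x(n, l) = (l + n)**2
g = -12 (g = -2*6 = -12)
G(h) = -1/12 (G(h) = 1/(-12) = -1/12)
r(27) - (G(-2) + 62)*x(-5, 2) = 27 - (-1/12 + 62)*(2 - 5)**2 = 27 - 743*(-3)**2/12 = 27 - 743*9/12 = 27 - 1*2229/4 = 27 - 2229/4 = -2121/4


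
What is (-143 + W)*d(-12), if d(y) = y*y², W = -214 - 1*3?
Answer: 622080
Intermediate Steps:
W = -217 (W = -214 - 3 = -217)
d(y) = y³
(-143 + W)*d(-12) = (-143 - 217)*(-12)³ = -360*(-1728) = 622080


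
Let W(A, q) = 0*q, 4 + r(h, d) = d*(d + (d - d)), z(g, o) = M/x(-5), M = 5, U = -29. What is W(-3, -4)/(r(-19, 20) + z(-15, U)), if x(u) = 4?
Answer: 0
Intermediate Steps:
z(g, o) = 5/4
r(h, d) = -4 + d**2 (r(h, d) = -4 + d*(d + (d - d)) = -4 + d*(d + 0) = -4 + d*d = -4 + d**2)
W(A, q) = 0
W(-3, -4)/(r(-19, 20) + z(-15, U)) = 0/((-4 + 20**2) + 5/4) = 0/((-4 + 400) + 5/4) = 0/(396 + 5/4) = 0/(1589/4) = (4/1589)*0 = 0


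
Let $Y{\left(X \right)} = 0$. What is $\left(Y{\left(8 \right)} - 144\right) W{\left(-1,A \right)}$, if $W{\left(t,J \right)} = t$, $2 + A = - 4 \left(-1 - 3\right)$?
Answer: $144$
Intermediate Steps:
$A = 14$ ($A = -2 - 4 \left(-1 - 3\right) = -2 - -16 = -2 + 16 = 14$)
$\left(Y{\left(8 \right)} - 144\right) W{\left(-1,A \right)} = \left(0 - 144\right) \left(-1\right) = \left(-144\right) \left(-1\right) = 144$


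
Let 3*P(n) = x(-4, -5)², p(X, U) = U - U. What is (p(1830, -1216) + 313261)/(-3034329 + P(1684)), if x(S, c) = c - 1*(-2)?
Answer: -313261/3034326 ≈ -0.10324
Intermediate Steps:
x(S, c) = 2 + c (x(S, c) = c + 2 = 2 + c)
p(X, U) = 0
P(n) = 3 (P(n) = (2 - 5)²/3 = (⅓)*(-3)² = (⅓)*9 = 3)
(p(1830, -1216) + 313261)/(-3034329 + P(1684)) = (0 + 313261)/(-3034329 + 3) = 313261/(-3034326) = 313261*(-1/3034326) = -313261/3034326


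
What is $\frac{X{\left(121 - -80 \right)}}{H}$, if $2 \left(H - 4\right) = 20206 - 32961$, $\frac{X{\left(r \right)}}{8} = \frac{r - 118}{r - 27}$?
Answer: $- \frac{664}{1108989} \approx -0.00059874$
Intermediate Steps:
$X{\left(r \right)} = \frac{8 \left(-118 + r\right)}{-27 + r}$ ($X{\left(r \right)} = 8 \frac{r - 118}{r - 27} = 8 \frac{-118 + r}{-27 + r} = \frac{8 \left(-118 + r\right)}{-27 + r}$)
$H = - \frac{12747}{2}$ ($H = 4 + \frac{20206 - 32961}{2} = 4 + \frac{1}{2} \left(-12755\right) = 4 - \frac{12755}{2} = - \frac{12747}{2} \approx -6373.5$)
$\frac{X{\left(121 - -80 \right)}}{H} = \frac{8 \frac{1}{-27 + \left(121 - -80\right)} \left(-118 + \left(121 - -80\right)\right)}{- \frac{12747}{2}} = \frac{8 \left(-118 + \left(121 + 80\right)\right)}{-27 + \left(121 + 80\right)} \left(- \frac{2}{12747}\right) = \frac{8 \left(-118 + 201\right)}{-27 + 201} \left(- \frac{2}{12747}\right) = 8 \cdot \frac{1}{174} \cdot 83 \left(- \frac{2}{12747}\right) = \frac{332}{87} \left(- \frac{2}{12747}\right) = - \frac{664}{1108989}$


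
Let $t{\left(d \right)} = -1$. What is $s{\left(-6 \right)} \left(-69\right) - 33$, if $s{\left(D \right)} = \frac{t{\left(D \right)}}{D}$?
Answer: $- \frac{89}{2} \approx -44.5$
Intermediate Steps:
$s{\left(D \right)} = - \frac{1}{D}$
$s{\left(-6 \right)} \left(-69\right) - 33 = - \frac{1}{-6} \left(-69\right) - 33 = \left(-1\right) \left(- \frac{1}{6}\right) \left(-69\right) - 33 = \frac{1}{6} \left(-69\right) - 33 = - \frac{23}{2} - 33 = - \frac{89}{2}$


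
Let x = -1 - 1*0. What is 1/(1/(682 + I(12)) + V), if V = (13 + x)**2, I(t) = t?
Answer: 694/99937 ≈ 0.0069444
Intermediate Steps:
x = -1 (x = -1 + 0 = -1)
V = 144 (V = (13 - 1)**2 = 12**2 = 144)
1/(1/(682 + I(12)) + V) = 1/(1/(682 + 12) + 144) = 1/(1/694 + 144) = 1/(99937/694) = 694/99937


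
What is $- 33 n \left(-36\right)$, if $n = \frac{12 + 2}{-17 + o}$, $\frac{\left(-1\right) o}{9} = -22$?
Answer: $\frac{16632}{181} \approx 91.89$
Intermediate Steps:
$o = 198$ ($o = \left(-9\right) \left(-22\right) = 198$)
$n = \frac{14}{181}$ ($n = \frac{12 + 2}{-17 + 198} = \frac{14}{181} \approx 0.077348$)
$- 33 n \left(-36\right) = \left(-33\right) \frac{14}{181} \left(-36\right) = \left(- \frac{462}{181}\right) \left(-36\right) = \frac{16632}{181}$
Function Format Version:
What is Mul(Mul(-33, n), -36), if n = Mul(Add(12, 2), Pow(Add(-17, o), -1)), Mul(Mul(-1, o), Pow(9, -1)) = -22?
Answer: Rational(16632, 181) ≈ 91.890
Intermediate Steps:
o = 198 (o = Mul(-9, -22) = 198)
n = Rational(14, 181) (n = Mul(Add(12, 2), Pow(Add(-17, 198), -1)) = Mul(14, Pow(181, -1)) = Mul(14, Rational(1, 181)) = Rational(14, 181) ≈ 0.077348)
Mul(Mul(-33, n), -36) = Mul(Mul(-33, Rational(14, 181)), -36) = Mul(Rational(-462, 181), -36) = Rational(16632, 181)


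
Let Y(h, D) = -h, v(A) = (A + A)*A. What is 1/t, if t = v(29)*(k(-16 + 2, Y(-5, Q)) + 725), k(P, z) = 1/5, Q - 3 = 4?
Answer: 5/6098932 ≈ 8.1982e-7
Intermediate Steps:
Q = 7 (Q = 3 + 4 = 7)
v(A) = 2*A**2 (v(A) = (2*A)*A = 2*A**2)
k(P, z) = 1/5
t = 6098932/5 (t = (2*29**2)*(1/5 + 725) = (2*841)*(3626/5) = 1682*(3626/5) = 6098932/5 ≈ 1.2198e+6)
1/t = 1/(6098932/5) = 5/6098932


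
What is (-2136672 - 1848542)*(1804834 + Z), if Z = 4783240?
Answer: -26254884737836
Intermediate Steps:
(-2136672 - 1848542)*(1804834 + Z) = (-2136672 - 1848542)*(1804834 + 4783240) = -3985214*6588074 = -26254884737836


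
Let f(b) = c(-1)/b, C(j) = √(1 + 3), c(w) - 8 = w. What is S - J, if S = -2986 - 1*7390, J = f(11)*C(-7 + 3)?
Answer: -114150/11 ≈ -10377.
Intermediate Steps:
c(w) = 8 + w
C(j) = 2 (C(j) = √4 = 2)
f(b) = 7/b (f(b) = (8 - 1)/b = 7/b)
J = 14/11 (J = (7/11)*2 = 14/11 ≈ 1.2727)
S = -10376 (S = -2986 - 7390 = -10376)
S - J = -10376 - 1*14/11 = -10376 - 14/11 = -114150/11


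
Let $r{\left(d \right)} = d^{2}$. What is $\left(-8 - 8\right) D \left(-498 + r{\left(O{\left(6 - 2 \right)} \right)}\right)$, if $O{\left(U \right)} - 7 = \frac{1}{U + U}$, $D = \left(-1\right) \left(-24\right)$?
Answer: $171738$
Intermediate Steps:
$D = 24$
$O{\left(U \right)} = 7 + \frac{1}{2 U}$ ($O{\left(U \right)} = 7 + \frac{1}{U + U} = 7 + \frac{1}{2 U}$)
$\left(-8 - 8\right) D \left(-498 + r{\left(O{\left(6 - 2 \right)} \right)}\right) = \left(-8 - 8\right) 24 \left(-498 + \left(7 + \frac{1}{2 \left(6 - 2\right)}\right)^{2}\right) = \left(-16\right) 24 \left(-498 + \left(7 + \frac{1}{2 \left(6 - 2\right)}\right)^{2}\right) = - 384 \left(-498 + \left(7 + \frac{1}{2 \cdot 4}\right)^{2}\right) = - 384 \left(-498 + \left(7 + \frac{1}{2} \cdot \frac{1}{4}\right)^{2}\right) = - 384 \left(-498 + \left(7 + \frac{1}{8}\right)^{2}\right) = - 384 \left(-498 + \left(\frac{57}{8}\right)^{2}\right) = - 384 \left(-498 + \frac{3249}{64}\right) = \left(-384\right) \left(- \frac{28623}{64}\right) = 171738$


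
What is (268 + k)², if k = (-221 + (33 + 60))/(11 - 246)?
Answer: 3982619664/55225 ≈ 72116.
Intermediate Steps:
k = 128/235 (k = (-221 + 93)/(-235) = -128*(-1/235) = 128/235 ≈ 0.54468)
(268 + k)² = (268 + 128/235)² = (63108/235)² = 3982619664/55225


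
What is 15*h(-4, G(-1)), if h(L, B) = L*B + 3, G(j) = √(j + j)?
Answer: 45 - 60*I*√2 ≈ 45.0 - 84.853*I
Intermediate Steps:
G(j) = √2*√j (G(j) = √(2*j) = √2*√j)
h(L, B) = 3 + B*L (h(L, B) = B*L + 3 = 3 + B*L)
15*h(-4, G(-1)) = 15*(3 + (√2*√(-1))*(-4)) = 15*(3 + (√2*I)*(-4)) = 15*(3 + (I*√2)*(-4)) = 15*(3 - 4*I*√2) = 45 - 60*I*√2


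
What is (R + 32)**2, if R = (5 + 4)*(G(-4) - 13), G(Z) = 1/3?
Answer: 6724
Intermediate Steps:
G(Z) = 1/3
R = -114 (R = (5 + 4)*(1/3 - 13) = 9*(-38/3) = -114)
(R + 32)**2 = (-114 + 32)**2 = (-82)**2 = 6724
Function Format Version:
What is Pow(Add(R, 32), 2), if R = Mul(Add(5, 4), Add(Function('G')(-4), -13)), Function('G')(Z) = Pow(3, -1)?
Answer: 6724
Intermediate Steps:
Function('G')(Z) = Rational(1, 3)
R = -114 (R = Mul(Add(5, 4), Add(Rational(1, 3), -13)) = Mul(9, Rational(-38, 3)) = -114)
Pow(Add(R, 32), 2) = Pow(Add(-114, 32), 2) = Pow(-82, 2) = 6724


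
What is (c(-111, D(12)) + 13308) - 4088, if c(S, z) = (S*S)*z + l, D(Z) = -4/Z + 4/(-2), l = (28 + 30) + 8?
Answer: -19463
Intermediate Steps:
l = 66 (l = 58 + 8 = 66)
D(Z) = -2 - 4/Z (D(Z) = -4/Z + 4*(-½) = -4/Z - 2 = -2 - 4/Z)
c(S, z) = 66 + z*S² (c(S, z) = (S*S)*z + 66 = S²*z + 66 = z*S² + 66 = 66 + z*S²)
(c(-111, D(12)) + 13308) - 4088 = ((66 + (-2 - 4/12)*(-111)²) + 13308) - 4088 = ((66 + (-2 - 4*1/12)*12321) + 13308) - 4088 = ((66 + (-2 - ⅓)*12321) + 13308) - 4088 = ((66 - 7/3*12321) + 13308) - 4088 = ((66 - 28749) + 13308) - 4088 = (-28683 + 13308) - 4088 = -15375 - 4088 = -19463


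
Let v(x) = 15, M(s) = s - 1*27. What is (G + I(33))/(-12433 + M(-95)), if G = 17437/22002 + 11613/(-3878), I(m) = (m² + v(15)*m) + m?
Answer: -4920736604/38258562735 ≈ -0.12862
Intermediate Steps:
M(s) = -27 + s (M(s) = s - 27 = -27 + s)
I(m) = m² + 16*m (I(m) = (m² + 15*m) + m = m² + 16*m)
G = -6710305/3047277 (G = 17437*(1/22002) + 11613*(-1/3878) = 17437/22002 - 1659/554 = -6710305/3047277 ≈ -2.2021)
(G + I(33))/(-12433 + M(-95)) = (-6710305/3047277 + 33*(16 + 33))/(-12433 + (-27 - 95)) = (-6710305/3047277 + 33*49)/(-12433 - 122) = (-6710305/3047277 + 1617)/(-12555) = (4920736604/3047277)*(-1/12555) = -4920736604/38258562735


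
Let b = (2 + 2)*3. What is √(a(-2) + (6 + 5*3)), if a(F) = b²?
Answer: √165 ≈ 12.845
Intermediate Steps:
b = 12 (b = 4*3 = 12)
a(F) = 144 (a(F) = 12² = 144)
√(a(-2) + (6 + 5*3)) = √(144 + (6 + 5*3)) = √(144 + (6 + 15)) = √(144 + 21) = √165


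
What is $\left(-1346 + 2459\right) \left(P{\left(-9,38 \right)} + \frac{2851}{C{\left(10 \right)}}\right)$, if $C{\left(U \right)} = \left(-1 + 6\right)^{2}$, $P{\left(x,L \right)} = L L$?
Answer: $\frac{43352463}{25} \approx 1.7341 \cdot 10^{6}$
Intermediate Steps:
$P{\left(x,L \right)} = L^{2}$
$C{\left(U \right)} = 25$ ($C{\left(U \right)} = 5^{2} = 25$)
$\left(-1346 + 2459\right) \left(P{\left(-9,38 \right)} + \frac{2851}{C{\left(10 \right)}}\right) = \left(-1346 + 2459\right) \left(38^{2} + \frac{2851}{25}\right) = 1113 \left(1444 + 2851 \cdot \frac{1}{25}\right) = 1113 \left(1444 + \frac{2851}{25}\right) = 1113 \cdot \frac{38951}{25} = \frac{43352463}{25}$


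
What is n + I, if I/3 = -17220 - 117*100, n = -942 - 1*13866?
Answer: -101568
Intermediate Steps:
n = -14808 (n = -942 - 13866 = -14808)
I = -86760 (I = 3*(-17220 - 117*100) = 3*(-17220 - 1*11700) = 3*(-17220 - 11700) = 3*(-28920) = -86760)
n + I = -14808 - 86760 = -101568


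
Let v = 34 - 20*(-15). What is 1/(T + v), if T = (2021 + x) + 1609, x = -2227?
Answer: 1/1737 ≈ 0.00057571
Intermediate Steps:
T = 1403 (T = (2021 - 2227) + 1609 = -206 + 1609 = 1403)
v = 334 (v = 34 + 300 = 334)
1/(T + v) = 1/(1403 + 334) = 1/1737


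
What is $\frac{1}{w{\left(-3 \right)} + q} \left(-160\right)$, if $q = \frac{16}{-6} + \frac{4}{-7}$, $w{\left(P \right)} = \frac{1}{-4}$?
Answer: $\frac{13440}{293} \approx 45.87$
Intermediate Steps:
$w{\left(P \right)} = - \frac{1}{4}$
$q = - \frac{68}{21}$ ($q = 16 \left(- \frac{1}{6}\right) + 4 \left(- \frac{1}{7}\right) = - \frac{8}{3} - \frac{4}{7} = - \frac{68}{21} \approx -3.2381$)
$\frac{1}{w{\left(-3 \right)} + q} \left(-160\right) = \frac{1}{- \frac{1}{4} - \frac{68}{21}} \left(-160\right) = \frac{1}{- \frac{293}{84}} \left(-160\right) = \left(- \frac{84}{293}\right) \left(-160\right) = \frac{13440}{293}$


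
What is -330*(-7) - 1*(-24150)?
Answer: 26460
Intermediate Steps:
-330*(-7) - 1*(-24150) = 2310 + 24150 = 26460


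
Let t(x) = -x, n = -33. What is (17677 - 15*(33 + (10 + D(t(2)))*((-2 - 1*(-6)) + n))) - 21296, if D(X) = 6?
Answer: 2846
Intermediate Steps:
(17677 - 15*(33 + (10 + D(t(2)))*((-2 - 1*(-6)) + n))) - 21296 = (17677 - 15*(33 + (10 + 6)*((-2 - 1*(-6)) - 33))) - 21296 = (17677 - 15*(33 + 16*((-2 + 6) - 33))) - 21296 = (17677 - 15*(33 + 16*(4 - 33))) - 21296 = (17677 - 15*(33 + 16*(-29))) - 21296 = (17677 - 15*(33 - 464)) - 21296 = (17677 - 15*(-431)) - 21296 = (17677 + 6465) - 21296 = 24142 - 21296 = 2846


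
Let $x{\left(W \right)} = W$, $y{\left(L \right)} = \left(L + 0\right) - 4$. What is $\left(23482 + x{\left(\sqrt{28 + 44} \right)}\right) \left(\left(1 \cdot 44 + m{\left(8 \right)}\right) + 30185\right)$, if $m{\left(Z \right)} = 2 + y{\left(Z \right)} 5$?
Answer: $710353982 + 181506 \sqrt{2} \approx 7.1061 \cdot 10^{8}$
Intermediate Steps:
$y{\left(L \right)} = -4 + L$ ($y{\left(L \right)} = L - 4 = -4 + L$)
$m{\left(Z \right)} = -18 + 5 Z$ ($m{\left(Z \right)} = 2 + \left(-4 + Z\right) 5 = 2 + \left(-20 + 5 Z\right) = -18 + 5 Z$)
$\left(23482 + x{\left(\sqrt{28 + 44} \right)}\right) \left(\left(1 \cdot 44 + m{\left(8 \right)}\right) + 30185\right) = \left(23482 + \sqrt{28 + 44}\right) \left(\left(1 \cdot 44 + \left(-18 + 5 \cdot 8\right)\right) + 30185\right) = \left(23482 + \sqrt{72}\right) \left(\left(44 + \left(-18 + 40\right)\right) + 30185\right) = \left(23482 + 6 \sqrt{2}\right) \left(\left(44 + 22\right) + 30185\right) = \left(23482 + 6 \sqrt{2}\right) \left(66 + 30185\right) = \left(23482 + 6 \sqrt{2}\right) 30251 = 710353982 + 181506 \sqrt{2}$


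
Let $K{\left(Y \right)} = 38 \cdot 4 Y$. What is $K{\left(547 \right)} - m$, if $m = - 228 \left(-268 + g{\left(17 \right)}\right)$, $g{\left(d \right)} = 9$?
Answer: $24092$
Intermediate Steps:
$K{\left(Y \right)} = 152 Y$
$m = 59052$ ($m = - 228 \left(-268 + 9\right) = \left(-228\right) \left(-259\right) = 59052$)
$K{\left(547 \right)} - m = 152 \cdot 547 - 59052 = 83144 - 59052 = 24092$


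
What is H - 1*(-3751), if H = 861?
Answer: 4612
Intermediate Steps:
H - 1*(-3751) = 861 - 1*(-3751) = 861 + 3751 = 4612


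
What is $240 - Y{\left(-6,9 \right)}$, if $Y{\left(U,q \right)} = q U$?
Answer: $294$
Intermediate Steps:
$Y{\left(U,q \right)} = U q$
$240 - Y{\left(-6,9 \right)} = 240 - \left(-6\right) 9 = 240 - -54 = 240 + 54 = 294$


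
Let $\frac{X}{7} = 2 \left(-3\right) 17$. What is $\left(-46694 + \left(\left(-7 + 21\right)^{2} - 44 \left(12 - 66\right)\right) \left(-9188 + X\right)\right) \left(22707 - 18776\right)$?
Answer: $-100298041978$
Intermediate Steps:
$X = -714$ ($X = 7 \cdot 2 \left(-3\right) 17 = 7 \left(\left(-6\right) 17\right) = 7 \left(-102\right) = -714$)
$\left(-46694 + \left(\left(-7 + 21\right)^{2} - 44 \left(12 - 66\right)\right) \left(-9188 + X\right)\right) \left(22707 - 18776\right) = \left(-46694 + \left(\left(-7 + 21\right)^{2} - 44 \left(12 - 66\right)\right) \left(-9188 - 714\right)\right) \left(22707 - 18776\right) = \left(-46694 + \left(14^{2} - -2376\right) \left(-9902\right)\right) 3931 = \left(-46694 + \left(196 + 2376\right) \left(-9902\right)\right) 3931 = \left(-46694 + 2572 \left(-9902\right)\right) 3931 = \left(-46694 - 25467944\right) 3931 = \left(-25514638\right) 3931 = -100298041978$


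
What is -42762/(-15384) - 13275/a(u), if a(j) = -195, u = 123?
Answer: 2361791/33332 ≈ 70.857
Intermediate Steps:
-42762/(-15384) - 13275/a(u) = -42762/(-15384) - 13275/(-195) = -42762*(-1/15384) - 13275*(-1/195) = 7127/2564 + 885/13 = 2361791/33332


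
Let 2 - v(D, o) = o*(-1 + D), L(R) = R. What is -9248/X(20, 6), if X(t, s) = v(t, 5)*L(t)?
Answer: 2312/465 ≈ 4.9720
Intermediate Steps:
v(D, o) = 2 - o*(-1 + D)
X(t, s) = t*(7 - 5*t) (X(t, s) = (2 + 5 - 1*t*5)*t = (2 + 5 - 5*t)*t = (7 - 5*t)*t = t*(7 - 5*t))
-9248/X(20, 6) = -9248*1/(20*(7 - 5*20)) = -9248*1/(20*(7 - 100)) = -9248/(20*(-93)) = -9248/(-1860) = -9248*(-1/1860) = 2312/465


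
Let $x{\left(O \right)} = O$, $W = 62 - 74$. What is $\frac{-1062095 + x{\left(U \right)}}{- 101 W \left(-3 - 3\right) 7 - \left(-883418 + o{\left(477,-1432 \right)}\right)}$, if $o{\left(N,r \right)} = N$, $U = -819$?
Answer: $- \frac{1062914}{832037} \approx -1.2775$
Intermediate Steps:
$W = -12$
$\frac{-1062095 + x{\left(U \right)}}{- 101 W \left(-3 - 3\right) 7 - \left(-883418 + o{\left(477,-1432 \right)}\right)} = \frac{-1062095 - 819}{\left(-101\right) \left(-12\right) \left(-3 - 3\right) 7 + \left(883418 - 477\right)} = - \frac{1062914}{1212 \left(\left(-6\right) 7\right) + \left(883418 - 477\right)} = - \frac{1062914}{1212 \left(-42\right) + 882941} = - \frac{1062914}{-50904 + 882941} = - \frac{1062914}{832037}$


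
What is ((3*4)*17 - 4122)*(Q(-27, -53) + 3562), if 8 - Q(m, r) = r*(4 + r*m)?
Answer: -311970750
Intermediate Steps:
Q(m, r) = 8 - r*(4 + m*r) (Q(m, r) = 8 - r*(4 + r*m) = 8 - r*(4 + m*r))
((3*4)*17 - 4122)*(Q(-27, -53) + 3562) = ((3*4)*17 - 4122)*((8 - 4*(-53) - 1*(-27)*(-53)²) + 3562) = (12*17 - 4122)*((8 + 212 - 1*(-27)*2809) + 3562) = (204 - 4122)*((8 + 212 + 75843) + 3562) = -3918*(76063 + 3562) = -3918*79625 = -311970750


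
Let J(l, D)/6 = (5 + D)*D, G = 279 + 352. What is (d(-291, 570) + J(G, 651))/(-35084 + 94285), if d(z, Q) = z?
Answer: 2562045/59201 ≈ 43.277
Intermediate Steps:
G = 631
J(l, D) = 6*D*(5 + D) (J(l, D) = 6*((5 + D)*D) = 6*(D*(5 + D)) = 6*D*(5 + D))
(d(-291, 570) + J(G, 651))/(-35084 + 94285) = (-291 + 6*651*(5 + 651))/(-35084 + 94285) = (-291 + 6*651*656)/59201 = (-291 + 2562336)*(1/59201) = 2562045*(1/59201) = 2562045/59201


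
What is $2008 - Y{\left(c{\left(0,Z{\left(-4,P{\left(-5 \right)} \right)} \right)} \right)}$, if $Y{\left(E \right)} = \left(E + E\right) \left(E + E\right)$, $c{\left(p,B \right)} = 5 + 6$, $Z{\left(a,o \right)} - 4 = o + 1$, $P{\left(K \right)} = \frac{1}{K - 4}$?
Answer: $1524$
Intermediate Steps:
$P{\left(K \right)} = \frac{1}{-4 + K}$
$Z{\left(a,o \right)} = 5 + o$ ($Z{\left(a,o \right)} = 4 + \left(o + 1\right) = 4 + \left(1 + o\right) = 5 + o$)
$c{\left(p,B \right)} = 11$
$Y{\left(E \right)} = 4 E^{2}$ ($Y{\left(E \right)} = 2 E 2 E = 4 E^{2}$)
$2008 - Y{\left(c{\left(0,Z{\left(-4,P{\left(-5 \right)} \right)} \right)} \right)} = 2008 - 4 \cdot 11^{2} = 2008 - 4 \cdot 121 = 2008 - 484 = 1524$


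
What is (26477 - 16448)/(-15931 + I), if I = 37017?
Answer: 10029/21086 ≈ 0.47562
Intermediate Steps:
(26477 - 16448)/(-15931 + I) = (26477 - 16448)/(-15931 + 37017) = 10029/21086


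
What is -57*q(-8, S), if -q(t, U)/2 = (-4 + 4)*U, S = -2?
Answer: 0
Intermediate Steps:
q(t, U) = 0 (q(t, U) = -2*(-4 + 4)*U = -0*U = -2*0 = 0)
-57*q(-8, S) = -57*0 = 0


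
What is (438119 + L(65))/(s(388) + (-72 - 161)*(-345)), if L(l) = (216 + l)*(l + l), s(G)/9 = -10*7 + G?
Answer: 474649/83247 ≈ 5.7017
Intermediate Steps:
s(G) = -630 + 9*G (s(G) = 9*(-10*7 + G) = 9*(-70 + G) = -630 + 9*G)
L(l) = 2*l*(216 + l) (L(l) = (216 + l)*(2*l) = 2*l*(216 + l))
(438119 + L(65))/(s(388) + (-72 - 161)*(-345)) = (438119 + 2*65*(216 + 65))/((-630 + 9*388) + (-72 - 161)*(-345)) = (438119 + 2*65*281)/((-630 + 3492) - 233*(-345)) = (438119 + 36530)/(2862 + 80385) = 474649/83247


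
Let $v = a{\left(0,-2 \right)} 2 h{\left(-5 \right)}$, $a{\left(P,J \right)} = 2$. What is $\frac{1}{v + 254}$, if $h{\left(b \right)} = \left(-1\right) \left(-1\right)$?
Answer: $\frac{1}{258} \approx 0.003876$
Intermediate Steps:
$h{\left(b \right)} = 1$
$v = 4$ ($v = 2 \cdot 2 \cdot 1 = 4 \cdot 1 = 4$)
$\frac{1}{v + 254} = \frac{1}{4 + 254} = \frac{1}{258}$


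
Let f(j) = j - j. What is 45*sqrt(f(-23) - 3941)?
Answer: 45*I*sqrt(3941) ≈ 2825.0*I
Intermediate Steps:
f(j) = 0
45*sqrt(f(-23) - 3941) = 45*sqrt(0 - 3941) = 45*sqrt(-3941) = 45*(I*sqrt(3941)) = 45*I*sqrt(3941)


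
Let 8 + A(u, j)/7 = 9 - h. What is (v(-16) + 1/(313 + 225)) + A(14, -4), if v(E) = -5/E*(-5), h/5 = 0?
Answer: 23411/4304 ≈ 5.4394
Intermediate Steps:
h = 0 (h = 5*0 = 0)
A(u, j) = 7 (A(u, j) = -56 + 7*(9 - 1*0) = -56 + 7*(9 + 0) = -56 + 7*9 = -56 + 63 = 7)
v(E) = 25/E
(v(-16) + 1/(313 + 225)) + A(14, -4) = (25/(-16) + 1/(313 + 225)) + 7 = (25*(-1/16) + 1/538) + 7 = (-25/16 + 1/538) + 7 = -6717/4304 + 7 = 23411/4304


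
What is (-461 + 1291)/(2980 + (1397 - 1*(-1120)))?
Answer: 830/5497 ≈ 0.15099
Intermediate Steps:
(-461 + 1291)/(2980 + (1397 - 1*(-1120))) = 830/(2980 + (1397 + 1120)) = 830/(2980 + 2517) = 830/5497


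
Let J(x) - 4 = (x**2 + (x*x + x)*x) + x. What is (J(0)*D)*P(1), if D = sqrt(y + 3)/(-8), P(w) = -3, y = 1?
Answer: 3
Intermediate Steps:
D = -1/4 (D = sqrt(1 + 3)/(-8) = sqrt(4)*(-1/8) = 2*(-1/8) = -1/4 ≈ -0.25000)
J(x) = 4 + x + x**2 + x*(x + x**2) (J(x) = 4 + ((x**2 + (x*x + x)*x) + x) = 4 + ((x**2 + (x**2 + x)*x) + x) = 4 + ((x**2 + (x + x**2)*x) + x) = 4 + ((x**2 + x*(x + x**2)) + x) = 4 + (x + x**2 + x*(x + x**2)) = 4 + x + x**2 + x*(x + x**2))
(J(0)*D)*P(1) = ((4 + 0 + 0**3 + 2*0**2)*(-1/4))*(-3) = ((4 + 0 + 0 + 2*0)*(-1/4))*(-3) = ((4 + 0 + 0 + 0)*(-1/4))*(-3) = (4*(-1/4))*(-3) = -1*(-3) = 3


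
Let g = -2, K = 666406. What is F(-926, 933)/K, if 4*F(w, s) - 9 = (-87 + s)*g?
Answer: -1683/2665624 ≈ -0.00063137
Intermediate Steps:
F(w, s) = 183/4 - s/2 (F(w, s) = 9/4 + ((-87 + s)*(-2))/4 = 9/4 + (174 - 2*s)/4 = 9/4 + (87/2 - s/2) = 183/4 - s/2)
F(-926, 933)/K = (183/4 - ½*933)/666406 = (183/4 - 933/2)*(1/666406) = -1683/4*1/666406 = -1683/2665624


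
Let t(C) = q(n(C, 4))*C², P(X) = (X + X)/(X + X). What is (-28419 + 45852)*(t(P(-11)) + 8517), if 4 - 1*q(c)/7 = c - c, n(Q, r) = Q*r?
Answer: 148964985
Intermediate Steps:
q(c) = 28 (q(c) = 28 - 7*(c - c) = 28 - 7*0 = 28 + 0 = 28)
P(X) = 1 (P(X) = (2*X)/((2*X)) = (2*X)*(1/(2*X)) = 1)
t(C) = 28*C²
(-28419 + 45852)*(t(P(-11)) + 8517) = (-28419 + 45852)*(28*1² + 8517) = 17433*(28*1 + 8517) = 17433*(28 + 8517) = 17433*8545 = 148964985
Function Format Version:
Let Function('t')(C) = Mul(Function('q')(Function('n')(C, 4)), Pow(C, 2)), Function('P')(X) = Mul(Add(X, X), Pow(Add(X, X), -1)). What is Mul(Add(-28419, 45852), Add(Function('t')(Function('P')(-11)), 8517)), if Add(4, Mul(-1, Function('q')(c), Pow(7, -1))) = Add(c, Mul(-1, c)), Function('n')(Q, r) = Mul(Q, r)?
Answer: 148964985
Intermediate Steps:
Function('q')(c) = 28 (Function('q')(c) = Add(28, Mul(-7, Add(c, Mul(-1, c)))) = Add(28, Mul(-7, 0)) = Add(28, 0) = 28)
Function('P')(X) = 1 (Function('P')(X) = Mul(Mul(2, X), Pow(Mul(2, X), -1)) = Mul(Mul(2, X), Mul(Rational(1, 2), Pow(X, -1))) = 1)
Function('t')(C) = Mul(28, Pow(C, 2))
Mul(Add(-28419, 45852), Add(Function('t')(Function('P')(-11)), 8517)) = Mul(Add(-28419, 45852), Add(Mul(28, Pow(1, 2)), 8517)) = Mul(17433, Add(Mul(28, 1), 8517)) = Mul(17433, Add(28, 8517)) = Mul(17433, 8545) = 148964985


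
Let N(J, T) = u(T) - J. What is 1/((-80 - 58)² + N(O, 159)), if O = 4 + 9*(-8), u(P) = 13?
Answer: 1/19125 ≈ 5.2288e-5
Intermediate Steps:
O = -68 (O = 4 - 72 = -68)
N(J, T) = 13 - J
1/((-80 - 58)² + N(O, 159)) = 1/((-80 - 58)² + (13 - 1*(-68))) = 1/((-138)² + (13 + 68)) = 1/(19044 + 81) = 1/19125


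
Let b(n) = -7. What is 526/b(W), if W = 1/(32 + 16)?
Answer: -526/7 ≈ -75.143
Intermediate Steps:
W = 1/48 ≈ 0.020833
526/b(W) = 526/(-7) = 526*(-1/7) = -526/7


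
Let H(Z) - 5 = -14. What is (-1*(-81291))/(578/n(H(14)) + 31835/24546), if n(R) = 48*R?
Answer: -10261897128/5177 ≈ -1.9822e+6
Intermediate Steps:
H(Z) = -9 (H(Z) = 5 - 14 = -9)
(-1*(-81291))/(578/n(H(14)) + 31835/24546) = (-1*(-81291))/(578/((48*(-9))) + 31835/24546) = 81291/(578/(-432) + 31835*(1/24546)) = 81291/(578*(-1/432) + 31835/24546) = 81291/(-289/216 + 31835/24546) = 81291/(-36239/883656) = 81291*(-883656/36239) = -10261897128/5177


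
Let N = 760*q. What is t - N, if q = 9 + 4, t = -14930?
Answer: -24810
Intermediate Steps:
q = 13
N = 9880 (N = 760*13 = 9880)
t - N = -14930 - 1*9880 = -14930 - 9880 = -24810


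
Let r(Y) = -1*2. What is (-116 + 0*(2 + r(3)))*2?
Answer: -232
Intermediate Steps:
r(Y) = -2
(-116 + 0*(2 + r(3)))*2 = (-116 + 0*(2 - 2))*2 = (-116 + 0*0)*2 = (-116 + 0)*2 = -116*2 = -232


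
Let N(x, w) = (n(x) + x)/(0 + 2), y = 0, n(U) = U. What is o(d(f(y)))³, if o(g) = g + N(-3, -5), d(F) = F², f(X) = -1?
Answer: -8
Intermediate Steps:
N(x, w) = x (N(x, w) = (x + x)/(0 + 2) = (2*x)/2 = (2*x)*(½) = x)
o(g) = -3 + g (o(g) = g - 3 = -3 + g)
o(d(f(y)))³ = (-3 + (-1)²)³ = (-3 + 1)³ = (-2)³ = -8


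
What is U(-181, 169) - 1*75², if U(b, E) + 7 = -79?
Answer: -5711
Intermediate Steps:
U(b, E) = -86 (U(b, E) = -7 - 79 = -86)
U(-181, 169) - 1*75² = -86 - 1*75² = -86 - 1*5625 = -86 - 5625 = -5711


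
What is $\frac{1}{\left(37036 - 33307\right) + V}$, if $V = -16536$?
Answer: $- \frac{1}{12807} \approx -7.8082 \cdot 10^{-5}$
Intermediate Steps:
$\frac{1}{\left(37036 - 33307\right) + V} = \frac{1}{\left(37036 - 33307\right) - 16536} = \frac{1}{3729 - 16536} = \frac{1}{-12807} = - \frac{1}{12807}$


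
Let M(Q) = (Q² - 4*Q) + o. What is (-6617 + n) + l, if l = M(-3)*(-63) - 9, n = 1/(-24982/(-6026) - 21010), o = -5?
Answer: -483160741139/63290639 ≈ -7634.0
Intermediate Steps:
M(Q) = -5 + Q² - 4*Q (M(Q) = (Q² - 4*Q) - 5 = -5 + Q² - 4*Q)
n = -3013/63290639 (n = 1/(-24982*(-1/6026) - 21010) = 1/(12491/3013 - 21010) = 1/(-63290639/3013) = -3013/63290639 ≈ -4.7606e-5)
l = -1017 (l = (-5 + (-3)² - 4*(-3))*(-63) - 9 = (-5 + 9 + 12)*(-63) - 9 = 16*(-63) - 9 = -1008 - 9 = -1017)
(-6617 + n) + l = (-6617 - 3013/63290639) - 1017 = -418794161276/63290639 - 1017 = -483160741139/63290639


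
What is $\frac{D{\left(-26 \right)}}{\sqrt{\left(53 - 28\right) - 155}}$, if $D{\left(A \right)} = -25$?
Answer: $\frac{5 i \sqrt{130}}{26} \approx 2.1926 i$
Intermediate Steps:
$\frac{D{\left(-26 \right)}}{\sqrt{\left(53 - 28\right) - 155}} = - \frac{25}{\sqrt{\left(53 - 28\right) - 155}} = - \frac{25}{\sqrt{25 - 155}} = - \frac{25}{\sqrt{-130}} = - \frac{25}{i \sqrt{130}} = - 25 \left(- \frac{i \sqrt{130}}{130}\right) = \frac{5 i \sqrt{130}}{26}$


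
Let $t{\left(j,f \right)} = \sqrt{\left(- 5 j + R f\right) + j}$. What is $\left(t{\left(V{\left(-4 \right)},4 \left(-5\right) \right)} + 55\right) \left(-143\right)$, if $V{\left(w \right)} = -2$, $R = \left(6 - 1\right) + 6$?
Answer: $-7865 - 286 i \sqrt{53} \approx -7865.0 - 2082.1 i$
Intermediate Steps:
$R = 11$ ($R = 5 + 6 = 11$)
$t{\left(j,f \right)} = \sqrt{- 4 j + 11 f}$ ($t{\left(j,f \right)} = \sqrt{\left(- 5 j + 11 f\right) + j} = \sqrt{- 4 j + 11 f}$)
$\left(t{\left(V{\left(-4 \right)},4 \left(-5\right) \right)} + 55\right) \left(-143\right) = \left(\sqrt{\left(-4\right) \left(-2\right) + 11 \cdot 4 \left(-5\right)} + 55\right) \left(-143\right) = \left(\sqrt{8 + 11 \left(-20\right)} + 55\right) \left(-143\right) = \left(\sqrt{8 - 220} + 55\right) \left(-143\right) = \left(\sqrt{-212} + 55\right) \left(-143\right) = \left(2 i \sqrt{53} + 55\right) \left(-143\right) = \left(55 + 2 i \sqrt{53}\right) \left(-143\right) = -7865 - 286 i \sqrt{53}$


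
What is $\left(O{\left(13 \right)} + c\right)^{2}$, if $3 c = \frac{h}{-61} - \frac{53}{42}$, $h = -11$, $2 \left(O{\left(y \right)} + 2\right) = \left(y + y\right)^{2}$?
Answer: $\frac{6654981075625}{59074596} \approx 1.1265 \cdot 10^{5}$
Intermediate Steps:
$O{\left(y \right)} = -2 + 2 y^{2}$ ($O{\left(y \right)} = -2 + \frac{\left(y + y\right)^{2}}{2} = -2 + \frac{\left(2 y\right)^{2}}{2} = -2 + \frac{4 y^{2}}{2} = -2 + 2 y^{2}$)
$c = - \frac{2771}{7686}$ ($c = \frac{- \frac{11}{-61} - \frac{53}{42}}{3} = \frac{\left(-11\right) \left(- \frac{1}{61}\right) - \frac{53}{42}}{3} = \frac{\frac{11}{61} - \frac{53}{42}}{3} = \frac{1}{3} \left(- \frac{2771}{2562}\right) = - \frac{2771}{7686} \approx -0.36053$)
$\left(O{\left(13 \right)} + c\right)^{2} = \left(\left(-2 + 2 \cdot 13^{2}\right) - \frac{2771}{7686}\right)^{2} = \left(\left(-2 + 2 \cdot 169\right) - \frac{2771}{7686}\right)^{2} = \left(\left(-2 + 338\right) - \frac{2771}{7686}\right)^{2} = \left(336 - \frac{2771}{7686}\right)^{2} = \left(\frac{2579725}{7686}\right)^{2} = \frac{6654981075625}{59074596}$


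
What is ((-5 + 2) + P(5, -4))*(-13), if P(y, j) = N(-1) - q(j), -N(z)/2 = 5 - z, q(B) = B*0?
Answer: 195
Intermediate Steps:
q(B) = 0
N(z) = -10 + 2*z (N(z) = -2*(5 - z) = -10 + 2*z)
P(y, j) = -12 (P(y, j) = (-10 + 2*(-1)) - 1*0 = (-10 - 2) + 0 = -12 + 0 = -12)
((-5 + 2) + P(5, -4))*(-13) = ((-5 + 2) - 12)*(-13) = (-3 - 12)*(-13) = -15*(-13) = 195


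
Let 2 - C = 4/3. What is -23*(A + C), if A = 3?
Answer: -253/3 ≈ -84.333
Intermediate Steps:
C = ⅔ (C = 2 - 4/3 = ⅔ ≈ 0.66667)
-23*(A + C) = -23*(3 + ⅔) = -23*11/3 = -253/3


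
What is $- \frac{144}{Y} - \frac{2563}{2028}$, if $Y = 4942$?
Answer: $- \frac{6479189}{5011188} \approx -1.2929$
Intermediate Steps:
$- \frac{144}{Y} - \frac{2563}{2028} = - \frac{144}{4942} - \frac{2563}{2028} = \left(-144\right) \frac{1}{4942} - \frac{2563}{2028} = - \frac{72}{2471} - \frac{2563}{2028} = - \frac{6479189}{5011188}$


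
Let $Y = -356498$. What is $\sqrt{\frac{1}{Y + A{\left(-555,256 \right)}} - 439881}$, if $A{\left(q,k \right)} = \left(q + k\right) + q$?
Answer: $\frac{i \sqrt{14043250621085194}}{178676} \approx 663.24 i$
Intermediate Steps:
$A{\left(q,k \right)} = k + 2 q$ ($A{\left(q,k \right)} = \left(k + q\right) + q = k + 2 q$)
$\sqrt{\frac{1}{Y + A{\left(-555,256 \right)}} - 439881} = \sqrt{\frac{1}{-356498 + \left(256 + 2 \left(-555\right)\right)} - 439881} = \sqrt{\frac{1}{-356498 + \left(256 - 1110\right)} - 439881} = \sqrt{\frac{1}{-356498 - 854} - 439881} = \sqrt{\frac{1}{-357352} - 439881} = \sqrt{- \frac{1}{357352} - 439881} = \sqrt{- \frac{157192355113}{357352}} = \frac{i \sqrt{14043250621085194}}{178676}$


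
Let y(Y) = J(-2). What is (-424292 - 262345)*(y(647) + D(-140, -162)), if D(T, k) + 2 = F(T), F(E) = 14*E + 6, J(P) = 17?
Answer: 1331389143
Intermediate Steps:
F(E) = 6 + 14*E
y(Y) = 17
D(T, k) = 4 + 14*T (D(T, k) = -2 + (6 + 14*T) = 4 + 14*T)
(-424292 - 262345)*(y(647) + D(-140, -162)) = (-424292 - 262345)*(17 + (4 + 14*(-140))) = -686637*(17 + (4 - 1960)) = -686637*(17 - 1956) = -686637*(-1939) = 1331389143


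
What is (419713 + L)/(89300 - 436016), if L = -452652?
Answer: 32939/346716 ≈ 0.095003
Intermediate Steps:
(419713 + L)/(89300 - 436016) = (419713 - 452652)/(89300 - 436016) = -32939/(-346716) = -32939*(-1/346716) = 32939/346716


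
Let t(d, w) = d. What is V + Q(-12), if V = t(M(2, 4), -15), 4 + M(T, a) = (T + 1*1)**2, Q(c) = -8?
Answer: -3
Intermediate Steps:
M(T, a) = -4 + (1 + T)**2 (M(T, a) = -4 + (T + 1*1)**2 = -4 + (T + 1)**2 = -4 + (1 + T)**2)
V = 5 (V = -4 + (1 + 2)**2 = -4 + 3**2 = -4 + 9 = 5)
V + Q(-12) = 5 - 8 = -3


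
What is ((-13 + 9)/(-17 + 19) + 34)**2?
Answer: 1024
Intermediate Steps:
((-13 + 9)/(-17 + 19) + 34)**2 = (-4/2 + 34)**2 = (-4*1/2 + 34)**2 = (-2 + 34)**2 = 32**2 = 1024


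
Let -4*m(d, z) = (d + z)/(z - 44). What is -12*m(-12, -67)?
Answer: 79/37 ≈ 2.1351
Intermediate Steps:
m(d, z) = -(d + z)/(4*(-44 + z)) (m(d, z) = -(d + z)/(4*(z - 44)) = -(d + z)/(4*(-44 + z)))
-12*m(-12, -67) = -3*(-1*(-12) - 1*(-67))/(-44 - 67) = -3*(12 + 67)/(-111) = -3*(-1)*79/111 = -12*(-79/444) = 79/37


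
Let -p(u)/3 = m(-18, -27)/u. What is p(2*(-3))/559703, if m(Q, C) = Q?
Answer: -9/559703 ≈ -1.6080e-5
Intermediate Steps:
p(u) = 54/u (p(u) = -(-54)/u = 54/u)
p(2*(-3))/559703 = (54/((2*(-3))))/559703 = (54/(-6))*(1/559703) = (54*(-⅙))*(1/559703) = -9*1/559703 = -9/559703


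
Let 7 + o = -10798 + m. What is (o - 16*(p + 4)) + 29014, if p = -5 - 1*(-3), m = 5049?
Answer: 23226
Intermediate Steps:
p = -2 (p = -5 + 3 = -2)
o = -5756 (o = -7 + (-10798 + 5049) = -7 - 5749 = -5756)
(o - 16*(p + 4)) + 29014 = (-5756 - 16*(-2 + 4)) + 29014 = (-5756 - 16*2) + 29014 = (-5756 - 32) + 29014 = -5788 + 29014 = 23226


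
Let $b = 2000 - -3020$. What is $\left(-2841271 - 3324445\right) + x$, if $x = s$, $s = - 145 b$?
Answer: $-6893616$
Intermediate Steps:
$b = 5020$ ($b = 2000 + 3020 = 5020$)
$s = -727900$ ($s = \left(-145\right) 5020 = -727900$)
$x = -727900$
$\left(-2841271 - 3324445\right) + x = \left(-2841271 - 3324445\right) - 727900 = -6165716 - 727900 = -6893616$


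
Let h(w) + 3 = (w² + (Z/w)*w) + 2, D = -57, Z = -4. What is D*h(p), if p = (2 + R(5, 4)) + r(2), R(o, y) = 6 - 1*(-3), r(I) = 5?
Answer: -14307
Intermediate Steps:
R(o, y) = 9 (R(o, y) = 6 + 3 = 9)
p = 16 (p = (2 + 9) + 5 = 11 + 5 = 16)
h(w) = -5 + w² (h(w) = -3 + ((w² + (-4/w)*w) + 2) = -3 + ((w² - 4) + 2) = -3 + ((-4 + w²) + 2) = -3 + (-2 + w²) = -5 + w²)
D*h(p) = -57*(-5 + 16²) = -57*(-5 + 256) = -57*251 = -14307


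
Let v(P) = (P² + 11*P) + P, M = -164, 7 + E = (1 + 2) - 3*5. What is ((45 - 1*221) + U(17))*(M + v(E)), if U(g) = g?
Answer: 4929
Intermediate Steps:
E = -19 (E = -7 + ((1 + 2) - 3*5) = -7 + (3 - 15) = -7 - 12 = -19)
v(P) = P² + 12*P
((45 - 1*221) + U(17))*(M + v(E)) = ((45 - 1*221) + 17)*(-164 - 19*(12 - 19)) = ((45 - 221) + 17)*(-164 - 19*(-7)) = (-176 + 17)*(-164 + 133) = -159*(-31) = 4929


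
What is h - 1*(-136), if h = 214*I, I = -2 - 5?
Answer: -1362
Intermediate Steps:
I = -7
h = -1498 (h = 214*(-7) = -1498)
h - 1*(-136) = -1498 - 1*(-136) = -1498 + 136 = -1362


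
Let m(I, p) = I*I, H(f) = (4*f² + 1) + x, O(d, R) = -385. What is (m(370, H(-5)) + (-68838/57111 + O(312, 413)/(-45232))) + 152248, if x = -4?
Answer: 22634453389655/78280144 ≈ 2.8915e+5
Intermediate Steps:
H(f) = -3 + 4*f² (H(f) = (4*f² + 1) - 4 = (1 + 4*f²) - 4 = -3 + 4*f²)
m(I, p) = I²
(m(370, H(-5)) + (-68838/57111 + O(312, 413)/(-45232))) + 152248 = (370² + (-68838/57111 - 385/(-45232))) + 152248 = (136900 + (-68838*1/57111 - 385*(-1/45232))) + 152248 = (136900 + (-22946/19037 + 35/4112)) + 152248 = (136900 - 93687657/78280144) + 152248 = 10716458025943/78280144 + 152248 = 22634453389655/78280144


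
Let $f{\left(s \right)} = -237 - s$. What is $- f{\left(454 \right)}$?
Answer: $691$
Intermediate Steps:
$- f{\left(454 \right)} = - (-237 - 454) = \left(-1\right) \left(-691\right) = 691$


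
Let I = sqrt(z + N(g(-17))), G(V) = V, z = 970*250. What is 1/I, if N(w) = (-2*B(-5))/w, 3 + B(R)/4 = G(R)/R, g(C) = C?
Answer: sqrt(17520557)/2061242 ≈ 0.0020307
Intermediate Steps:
z = 242500
B(R) = -8 (B(R) = -12 + 4*(R/R) = -12 + 4*1 = -12 + 4 = -8)
N(w) = 16/w (N(w) = (-2*(-8))/w = 16/w)
I = 2*sqrt(17520557)/17 (I = sqrt(242500 + 16/(-17)) = sqrt(242500 + 16*(-1/17)) = sqrt(242500 - 16/17) = sqrt(4122484/17) = 2*sqrt(17520557)/17 ≈ 492.44)
1/I = 1/(2*sqrt(17520557)/17) = sqrt(17520557)/2061242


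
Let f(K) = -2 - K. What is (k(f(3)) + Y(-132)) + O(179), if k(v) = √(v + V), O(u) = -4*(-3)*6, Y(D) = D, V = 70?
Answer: -60 + √65 ≈ -51.938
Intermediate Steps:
O(u) = 72 (O(u) = 12*6 = 72)
k(v) = √(70 + v) (k(v) = √(v + 70) = √(70 + v))
(k(f(3)) + Y(-132)) + O(179) = (√(70 + (-2 - 1*3)) - 132) + 72 = (√(70 + (-2 - 3)) - 132) + 72 = (√(70 - 5) - 132) + 72 = (√65 - 132) + 72 = (-132 + √65) + 72 = -60 + √65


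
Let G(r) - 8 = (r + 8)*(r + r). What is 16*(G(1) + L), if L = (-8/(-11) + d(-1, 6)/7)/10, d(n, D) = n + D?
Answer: 161048/385 ≈ 418.31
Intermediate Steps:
d(n, D) = D + n
G(r) = 8 + 2*r*(8 + r) (G(r) = 8 + (r + 8)*(r + r) = 8 + (8 + r)*(2*r) = 8 + 2*r*(8 + r))
L = 111/770 (L = (-8/(-11) + (6 - 1)/7)/10 = (-8*(-1/11) + 5*(⅐))*(⅒) = (8/11 + 5/7)*(⅒) = (111/77)*(⅒) = 111/770 ≈ 0.14416)
16*(G(1) + L) = 16*((8 + 2*1² + 16*1) + 111/770) = 16*((8 + 2*1 + 16) + 111/770) = 16*((8 + 2 + 16) + 111/770) = 16*(26 + 111/770) = 16*(20131/770) = 161048/385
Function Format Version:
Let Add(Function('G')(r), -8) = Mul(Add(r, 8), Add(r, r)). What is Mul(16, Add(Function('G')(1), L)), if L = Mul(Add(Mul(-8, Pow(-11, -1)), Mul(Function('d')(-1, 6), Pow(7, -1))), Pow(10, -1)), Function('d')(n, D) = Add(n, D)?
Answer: Rational(161048, 385) ≈ 418.31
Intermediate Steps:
Function('d')(n, D) = Add(D, n)
Function('G')(r) = Add(8, Mul(2, r, Add(8, r))) (Function('G')(r) = Add(8, Mul(Add(r, 8), Add(r, r))) = Add(8, Mul(Add(8, r), Mul(2, r))) = Add(8, Mul(2, r, Add(8, r))))
L = Rational(111, 770) (L = Mul(Add(Mul(-8, Pow(-11, -1)), Mul(Add(6, -1), Pow(7, -1))), Pow(10, -1)) = Mul(Add(Mul(-8, Rational(-1, 11)), Mul(5, Rational(1, 7))), Rational(1, 10)) = Mul(Add(Rational(8, 11), Rational(5, 7)), Rational(1, 10)) = Mul(Rational(111, 77), Rational(1, 10)) = Rational(111, 770) ≈ 0.14416)
Mul(16, Add(Function('G')(1), L)) = Mul(16, Add(Add(8, Mul(2, Pow(1, 2)), Mul(16, 1)), Rational(111, 770))) = Mul(16, Add(Add(8, Mul(2, 1), 16), Rational(111, 770))) = Mul(16, Add(Add(8, 2, 16), Rational(111, 770))) = Mul(16, Add(26, Rational(111, 770))) = Mul(16, Rational(20131, 770)) = Rational(161048, 385)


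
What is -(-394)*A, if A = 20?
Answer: 7880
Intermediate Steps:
-(-394)*A = -(-394)*20 = -1*(-7880) = 7880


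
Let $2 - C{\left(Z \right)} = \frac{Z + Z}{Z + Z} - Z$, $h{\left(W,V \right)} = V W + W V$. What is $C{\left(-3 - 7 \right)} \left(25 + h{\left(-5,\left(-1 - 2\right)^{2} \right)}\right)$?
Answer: $585$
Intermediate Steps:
$h{\left(W,V \right)} = 2 V W$ ($h{\left(W,V \right)} = V W + V W = 2 V W$)
$C{\left(Z \right)} = 1 + Z$ ($C{\left(Z \right)} = 2 - \left(\frac{Z + Z}{Z + Z} - Z\right) = 2 - \left(\frac{2 Z}{2 Z} - Z\right) = 2 - \left(2 Z \frac{1}{2 Z} - Z\right) = 2 - \left(1 - Z\right) = 2 + \left(-1 + Z\right) = 1 + Z$)
$C{\left(-3 - 7 \right)} \left(25 + h{\left(-5,\left(-1 - 2\right)^{2} \right)}\right) = \left(1 - 10\right) \left(25 + 2 \left(-1 - 2\right)^{2} \left(-5\right)\right) = \left(1 - 10\right) \left(25 + 2 \left(-3\right)^{2} \left(-5\right)\right) = \left(1 - 10\right) \left(25 + 2 \cdot 9 \left(-5\right)\right) = - 9 \left(25 - 90\right) = \left(-9\right) \left(-65\right) = 585$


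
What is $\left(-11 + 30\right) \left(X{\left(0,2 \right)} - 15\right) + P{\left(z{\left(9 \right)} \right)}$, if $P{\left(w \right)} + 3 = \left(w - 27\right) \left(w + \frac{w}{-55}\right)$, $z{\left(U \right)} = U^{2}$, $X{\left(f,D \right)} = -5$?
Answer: $\frac{215131}{55} \approx 3911.5$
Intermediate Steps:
$P{\left(w \right)} = -3 + \frac{54 w \left(-27 + w\right)}{55}$ ($P{\left(w \right)} = -3 + \left(w - 27\right) \left(w + \frac{w}{-55}\right) = -3 + \left(-27 + w\right) \left(w + w \left(- \frac{1}{55}\right)\right) = -3 + \left(-27 + w\right) \left(w - \frac{w}{55}\right) = -3 + \left(-27 + w\right) \frac{54 w}{55} = -3 + \frac{54 w \left(-27 + w\right)}{55}$)
$\left(-11 + 30\right) \left(X{\left(0,2 \right)} - 15\right) + P{\left(z{\left(9 \right)} \right)} = \left(-11 + 30\right) \left(-5 - 15\right) - \left(3 - \frac{354294}{55} + \frac{118098}{55}\right) = 19 \left(-20\right) - \left(\frac{118263}{55} - \frac{354294}{55}\right) = -380 - - \frac{236031}{55} = -380 + \frac{236031}{55} = \frac{215131}{55}$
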